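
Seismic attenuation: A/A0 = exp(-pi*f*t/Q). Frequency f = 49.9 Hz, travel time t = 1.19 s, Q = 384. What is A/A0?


pi*f*t/Q = pi*49.9*1.19/384 = 0.48581
A/A0 = exp(-0.48581) = 0.615199

0.615199


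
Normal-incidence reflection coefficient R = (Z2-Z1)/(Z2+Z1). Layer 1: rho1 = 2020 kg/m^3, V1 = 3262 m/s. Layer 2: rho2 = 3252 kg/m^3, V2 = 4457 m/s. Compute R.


Z1 = 2020 * 3262 = 6589240
Z2 = 3252 * 4457 = 14494164
R = (14494164 - 6589240) / (14494164 + 6589240) = 7904924 / 21083404 = 0.3749

0.3749


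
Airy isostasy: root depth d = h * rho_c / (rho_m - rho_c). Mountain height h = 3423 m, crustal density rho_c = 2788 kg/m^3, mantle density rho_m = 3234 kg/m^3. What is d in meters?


rho_m - rho_c = 3234 - 2788 = 446
d = 3423 * 2788 / 446
= 9543324 / 446
= 21397.59 m

21397.59


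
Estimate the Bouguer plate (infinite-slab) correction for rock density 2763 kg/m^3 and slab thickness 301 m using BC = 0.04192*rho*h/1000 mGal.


BC = 0.04192 * rho * h / 1000
= 0.04192 * 2763 * 301 / 1000
= 34.8633 mGal

34.8633


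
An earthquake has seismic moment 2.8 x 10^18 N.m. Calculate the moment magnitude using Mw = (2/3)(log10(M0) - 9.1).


log10(M0) = log10(2.8 x 10^18) = 18.4472
Mw = 2/3 * (18.4472 - 9.1)
= 2/3 * 9.3472
= 6.23

6.23


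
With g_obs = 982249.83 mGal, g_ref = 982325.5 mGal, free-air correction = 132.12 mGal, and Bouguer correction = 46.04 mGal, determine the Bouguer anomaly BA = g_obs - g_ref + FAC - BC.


BA = g_obs - g_ref + FAC - BC
= 982249.83 - 982325.5 + 132.12 - 46.04
= 10.41 mGal

10.41


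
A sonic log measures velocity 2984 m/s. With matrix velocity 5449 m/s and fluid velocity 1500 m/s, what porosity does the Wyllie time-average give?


1/V - 1/Vm = 1/2984 - 1/5449 = 0.0001516
1/Vf - 1/Vm = 1/1500 - 1/5449 = 0.00048315
phi = 0.0001516 / 0.00048315 = 0.3138

0.3138


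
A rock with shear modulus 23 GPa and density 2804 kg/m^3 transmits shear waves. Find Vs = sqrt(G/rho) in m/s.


Convert G to Pa: G = 23e9 Pa
Compute G/rho = 23e9 / 2804 = 8202567.7603
Vs = sqrt(8202567.7603) = 2864.01 m/s

2864.01


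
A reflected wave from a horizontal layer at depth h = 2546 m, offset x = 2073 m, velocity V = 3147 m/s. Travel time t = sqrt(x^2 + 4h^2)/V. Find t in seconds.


x^2 + 4h^2 = 2073^2 + 4*2546^2 = 4297329 + 25928464 = 30225793
sqrt(30225793) = 5497.7989
t = 5497.7989 / 3147 = 1.747 s

1.747


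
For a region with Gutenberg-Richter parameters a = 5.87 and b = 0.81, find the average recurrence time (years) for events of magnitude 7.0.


log10(N) = 5.87 - 0.81*7.0 = 0.2
N = 10^0.2 = 1.584893
T = 1/N = 1/1.584893 = 0.631 years

0.631


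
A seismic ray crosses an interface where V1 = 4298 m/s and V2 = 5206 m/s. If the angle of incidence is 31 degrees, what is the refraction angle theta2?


sin(theta1) = sin(31 deg) = 0.515038
sin(theta2) = V2/V1 * sin(theta1) = 5206/4298 * 0.515038 = 0.623846
theta2 = arcsin(0.623846) = 38.5975 degrees

38.5975


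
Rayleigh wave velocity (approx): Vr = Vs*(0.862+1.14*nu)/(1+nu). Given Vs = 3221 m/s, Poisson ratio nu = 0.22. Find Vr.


Numerator factor = 0.862 + 1.14*0.22 = 1.1128
Denominator = 1 + 0.22 = 1.22
Vr = 3221 * 1.1128 / 1.22 = 2937.97 m/s

2937.97


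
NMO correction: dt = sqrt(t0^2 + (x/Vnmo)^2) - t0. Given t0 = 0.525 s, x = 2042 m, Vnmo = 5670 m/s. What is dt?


x/Vnmo = 2042/5670 = 0.360141
(x/Vnmo)^2 = 0.129702
t0^2 = 0.275625
sqrt(0.275625 + 0.129702) = 0.636653
dt = 0.636653 - 0.525 = 0.111653

0.111653


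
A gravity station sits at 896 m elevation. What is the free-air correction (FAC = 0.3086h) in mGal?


FAC = 0.3086 * h
= 0.3086 * 896
= 276.5056 mGal

276.5056


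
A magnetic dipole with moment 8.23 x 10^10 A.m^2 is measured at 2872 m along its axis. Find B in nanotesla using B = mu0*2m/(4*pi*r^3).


m = 8.23 x 10^10 = 82300000000 A.m^2
2m = 164600000000 A.m^2
r^3 = 2872^3 = 23689358848
B = (4pi*10^-7) * 164600000000 / (4*pi * 23689358848) * 1e9
= 206842.460312 / 297689262900.52 * 1e9
= 694.8267 nT

694.8267


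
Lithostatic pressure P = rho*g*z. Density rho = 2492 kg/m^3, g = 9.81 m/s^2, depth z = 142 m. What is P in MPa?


P = rho * g * z / 1e6
= 2492 * 9.81 * 142 / 1e6
= 3471405.84 / 1e6
= 3.4714 MPa

3.4714


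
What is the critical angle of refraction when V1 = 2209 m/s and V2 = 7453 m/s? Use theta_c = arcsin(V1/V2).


V1/V2 = 2209/7453 = 0.296391
theta_c = arcsin(0.296391) = 17.2409 degrees

17.2409


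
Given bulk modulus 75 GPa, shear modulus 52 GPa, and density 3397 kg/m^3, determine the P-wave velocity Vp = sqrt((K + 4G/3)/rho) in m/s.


First compute the effective modulus:
K + 4G/3 = 75e9 + 4*52e9/3 = 144333333333.33 Pa
Then divide by density:
144333333333.33 / 3397 = 42488470.2188 Pa/(kg/m^3)
Take the square root:
Vp = sqrt(42488470.2188) = 6518.32 m/s

6518.32


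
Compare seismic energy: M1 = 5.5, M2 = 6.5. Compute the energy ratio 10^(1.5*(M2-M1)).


M2 - M1 = 6.5 - 5.5 = 1.0
1.5 * 1.0 = 1.5
ratio = 10^1.5 = 31.62

31.62


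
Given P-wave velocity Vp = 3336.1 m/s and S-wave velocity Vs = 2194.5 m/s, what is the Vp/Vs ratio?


Vp/Vs = 3336.1 / 2194.5
= 1.5202

1.5202


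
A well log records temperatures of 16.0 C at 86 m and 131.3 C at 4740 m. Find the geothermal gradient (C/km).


dT = 131.3 - 16.0 = 115.3 C
dz = 4740 - 86 = 4654 m
gradient = dT/dz * 1000 = 115.3/4654 * 1000 = 24.7744 C/km

24.7744


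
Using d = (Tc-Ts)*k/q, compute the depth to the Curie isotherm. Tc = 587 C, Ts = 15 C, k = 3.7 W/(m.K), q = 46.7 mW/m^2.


T_Curie - T_surf = 587 - 15 = 572 C
Convert q to W/m^2: 46.7 mW/m^2 = 0.0467 W/m^2
d = 572 * 3.7 / 0.0467 = 45319.06 m

45319.06


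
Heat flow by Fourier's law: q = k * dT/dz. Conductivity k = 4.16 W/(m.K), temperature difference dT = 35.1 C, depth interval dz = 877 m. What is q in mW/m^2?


q = k * dT / dz * 1000
= 4.16 * 35.1 / 877 * 1000
= 0.166495 * 1000
= 166.4949 mW/m^2

166.4949


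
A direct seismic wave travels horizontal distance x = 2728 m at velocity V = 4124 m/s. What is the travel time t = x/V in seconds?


t = x / V
= 2728 / 4124
= 0.6615 s

0.6615


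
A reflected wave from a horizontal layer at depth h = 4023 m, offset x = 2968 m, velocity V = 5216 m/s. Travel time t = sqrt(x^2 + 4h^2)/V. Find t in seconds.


x^2 + 4h^2 = 2968^2 + 4*4023^2 = 8809024 + 64738116 = 73547140
sqrt(73547140) = 8575.9629
t = 8575.9629 / 5216 = 1.6442 s

1.6442


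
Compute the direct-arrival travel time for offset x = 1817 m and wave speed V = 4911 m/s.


t = x / V
= 1817 / 4911
= 0.37 s

0.37


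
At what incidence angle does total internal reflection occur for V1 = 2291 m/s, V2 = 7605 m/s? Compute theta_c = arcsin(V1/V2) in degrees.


V1/V2 = 2291/7605 = 0.301249
theta_c = arcsin(0.301249) = 17.5326 degrees

17.5326


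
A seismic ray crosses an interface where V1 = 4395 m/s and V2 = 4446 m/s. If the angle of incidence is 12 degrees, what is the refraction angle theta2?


sin(theta1) = sin(12 deg) = 0.207912
sin(theta2) = V2/V1 * sin(theta1) = 4446/4395 * 0.207912 = 0.210324
theta2 = arcsin(0.210324) = 12.1414 degrees

12.1414


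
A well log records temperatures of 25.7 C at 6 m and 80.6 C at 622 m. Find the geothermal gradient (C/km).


dT = 80.6 - 25.7 = 54.9 C
dz = 622 - 6 = 616 m
gradient = dT/dz * 1000 = 54.9/616 * 1000 = 89.1234 C/km

89.1234


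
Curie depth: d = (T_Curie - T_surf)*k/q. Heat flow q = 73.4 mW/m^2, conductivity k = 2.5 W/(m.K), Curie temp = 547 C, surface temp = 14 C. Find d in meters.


T_Curie - T_surf = 547 - 14 = 533 C
Convert q to W/m^2: 73.4 mW/m^2 = 0.0734 W/m^2
d = 533 * 2.5 / 0.0734 = 18153.95 m

18153.95


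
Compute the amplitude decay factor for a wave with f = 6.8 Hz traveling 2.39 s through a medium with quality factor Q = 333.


pi*f*t/Q = pi*6.8*2.39/333 = 0.153325
A/A0 = exp(-0.153325) = 0.857851

0.857851


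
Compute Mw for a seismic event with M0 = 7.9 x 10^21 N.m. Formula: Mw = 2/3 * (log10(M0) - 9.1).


log10(M0) = log10(7.9 x 10^21) = 21.8976
Mw = 2/3 * (21.8976 - 9.1)
= 2/3 * 12.7976
= 8.53

8.53


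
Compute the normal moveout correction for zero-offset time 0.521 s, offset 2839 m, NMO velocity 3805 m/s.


x/Vnmo = 2839/3805 = 0.746124
(x/Vnmo)^2 = 0.5567
t0^2 = 0.271441
sqrt(0.271441 + 0.5567) = 0.910023
dt = 0.910023 - 0.521 = 0.389023

0.389023


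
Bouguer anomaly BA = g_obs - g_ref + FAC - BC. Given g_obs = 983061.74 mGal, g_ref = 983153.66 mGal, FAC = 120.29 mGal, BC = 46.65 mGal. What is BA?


BA = g_obs - g_ref + FAC - BC
= 983061.74 - 983153.66 + 120.29 - 46.65
= -18.28 mGal

-18.28


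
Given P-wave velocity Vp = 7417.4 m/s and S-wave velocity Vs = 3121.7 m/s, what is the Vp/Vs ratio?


Vp/Vs = 7417.4 / 3121.7
= 2.3761

2.3761


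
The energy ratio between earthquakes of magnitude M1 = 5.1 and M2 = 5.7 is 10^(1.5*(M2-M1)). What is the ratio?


M2 - M1 = 5.7 - 5.1 = 0.6
1.5 * 0.6 = 0.9
ratio = 10^0.9 = 7.94

7.94


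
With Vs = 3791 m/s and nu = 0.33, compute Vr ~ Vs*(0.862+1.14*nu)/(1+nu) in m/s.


Numerator factor = 0.862 + 1.14*0.33 = 1.2382
Denominator = 1 + 0.33 = 1.33
Vr = 3791 * 1.2382 / 1.33 = 3529.34 m/s

3529.34


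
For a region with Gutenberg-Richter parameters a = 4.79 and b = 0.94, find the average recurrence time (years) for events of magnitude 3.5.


log10(N) = 4.79 - 0.94*3.5 = 1.5
N = 10^1.5 = 31.622777
T = 1/N = 1/31.622777 = 0.0316 years

0.0316


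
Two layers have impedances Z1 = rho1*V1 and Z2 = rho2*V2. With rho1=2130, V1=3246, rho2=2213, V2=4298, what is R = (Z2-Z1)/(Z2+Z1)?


Z1 = 2130 * 3246 = 6913980
Z2 = 2213 * 4298 = 9511474
R = (9511474 - 6913980) / (9511474 + 6913980) = 2597494 / 16425454 = 0.1581

0.1581


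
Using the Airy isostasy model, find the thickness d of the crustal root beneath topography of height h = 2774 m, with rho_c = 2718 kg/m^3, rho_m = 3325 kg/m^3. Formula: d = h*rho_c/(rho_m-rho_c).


rho_m - rho_c = 3325 - 2718 = 607
d = 2774 * 2718 / 607
= 7539732 / 607
= 12421.3 m

12421.3


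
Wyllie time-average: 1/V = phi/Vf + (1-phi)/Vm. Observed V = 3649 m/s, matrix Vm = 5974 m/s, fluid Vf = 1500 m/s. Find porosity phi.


1/V - 1/Vm = 1/3649 - 1/5974 = 0.00010666
1/Vf - 1/Vm = 1/1500 - 1/5974 = 0.00049927
phi = 0.00010666 / 0.00049927 = 0.2136

0.2136


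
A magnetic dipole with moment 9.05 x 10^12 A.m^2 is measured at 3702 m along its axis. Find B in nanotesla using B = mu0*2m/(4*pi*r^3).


m = 9.05 x 10^12 = 9050000000000 A.m^2
2m = 18100000000000 A.m^2
r^3 = 3702^3 = 50735184408
B = (4pi*10^-7) * 18100000000000 / (4*pi * 50735184408) * 1e9
= 22745130.81199 / 637557130458.78 * 1e9
= 35675.4395 nT

35675.4395


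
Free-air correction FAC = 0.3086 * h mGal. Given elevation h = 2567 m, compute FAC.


FAC = 0.3086 * h
= 0.3086 * 2567
= 792.1762 mGal

792.1762


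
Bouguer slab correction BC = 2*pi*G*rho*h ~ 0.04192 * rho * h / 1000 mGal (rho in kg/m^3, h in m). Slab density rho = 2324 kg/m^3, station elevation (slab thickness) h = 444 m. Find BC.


BC = 0.04192 * rho * h / 1000
= 0.04192 * 2324 * 444 / 1000
= 43.2554 mGal

43.2554


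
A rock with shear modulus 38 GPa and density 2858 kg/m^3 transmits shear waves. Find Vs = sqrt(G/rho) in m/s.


Convert G to Pa: G = 38e9 Pa
Compute G/rho = 38e9 / 2858 = 13296011.1966
Vs = sqrt(13296011.1966) = 3646.37 m/s

3646.37


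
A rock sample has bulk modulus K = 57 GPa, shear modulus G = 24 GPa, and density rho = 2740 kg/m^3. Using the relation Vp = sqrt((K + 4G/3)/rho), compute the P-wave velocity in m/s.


First compute the effective modulus:
K + 4G/3 = 57e9 + 4*24e9/3 = 89000000000.0 Pa
Then divide by density:
89000000000.0 / 2740 = 32481751.8248 Pa/(kg/m^3)
Take the square root:
Vp = sqrt(32481751.8248) = 5699.28 m/s

5699.28


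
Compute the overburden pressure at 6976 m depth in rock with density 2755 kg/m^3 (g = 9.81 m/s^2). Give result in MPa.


P = rho * g * z / 1e6
= 2755 * 9.81 * 6976 / 1e6
= 188537212.8 / 1e6
= 188.5372 MPa

188.5372


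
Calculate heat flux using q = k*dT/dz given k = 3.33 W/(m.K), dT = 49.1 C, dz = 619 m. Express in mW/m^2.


q = k * dT / dz * 1000
= 3.33 * 49.1 / 619 * 1000
= 0.264141 * 1000
= 264.1405 mW/m^2

264.1405


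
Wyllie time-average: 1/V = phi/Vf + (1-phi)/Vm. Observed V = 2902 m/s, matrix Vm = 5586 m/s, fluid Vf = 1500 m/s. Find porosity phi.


1/V - 1/Vm = 1/2902 - 1/5586 = 0.00016557
1/Vf - 1/Vm = 1/1500 - 1/5586 = 0.00048765
phi = 0.00016557 / 0.00048765 = 0.3395

0.3395


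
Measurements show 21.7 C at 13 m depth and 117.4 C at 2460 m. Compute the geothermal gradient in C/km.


dT = 117.4 - 21.7 = 95.7 C
dz = 2460 - 13 = 2447 m
gradient = dT/dz * 1000 = 95.7/2447 * 1000 = 39.1091 C/km

39.1091


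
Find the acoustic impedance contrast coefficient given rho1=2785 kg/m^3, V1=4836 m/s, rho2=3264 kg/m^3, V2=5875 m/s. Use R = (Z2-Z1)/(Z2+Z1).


Z1 = 2785 * 4836 = 13468260
Z2 = 3264 * 5875 = 19176000
R = (19176000 - 13468260) / (19176000 + 13468260) = 5707740 / 32644260 = 0.1748

0.1748


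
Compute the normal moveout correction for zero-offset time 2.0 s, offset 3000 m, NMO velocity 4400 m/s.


x/Vnmo = 3000/4400 = 0.681818
(x/Vnmo)^2 = 0.464876
t0^2 = 4.0
sqrt(4.0 + 0.464876) = 2.113025
dt = 2.113025 - 2.0 = 0.113025

0.113025


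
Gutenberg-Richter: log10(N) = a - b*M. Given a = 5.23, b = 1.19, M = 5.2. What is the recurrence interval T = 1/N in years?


log10(N) = 5.23 - 1.19*5.2 = -0.958
N = 10^-0.958 = 0.110154
T = 1/N = 1/0.110154 = 9.0782 years

9.0782


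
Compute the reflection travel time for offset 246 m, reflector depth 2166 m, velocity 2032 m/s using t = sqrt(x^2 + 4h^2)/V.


x^2 + 4h^2 = 246^2 + 4*2166^2 = 60516 + 18766224 = 18826740
sqrt(18826740) = 4338.9791
t = 4338.9791 / 2032 = 2.1353 s

2.1353


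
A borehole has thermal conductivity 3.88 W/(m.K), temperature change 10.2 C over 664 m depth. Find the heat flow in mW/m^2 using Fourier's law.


q = k * dT / dz * 1000
= 3.88 * 10.2 / 664 * 1000
= 0.059602 * 1000
= 59.6024 mW/m^2

59.6024


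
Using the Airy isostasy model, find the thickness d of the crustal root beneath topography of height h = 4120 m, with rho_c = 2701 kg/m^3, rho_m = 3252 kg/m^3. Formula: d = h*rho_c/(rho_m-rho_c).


rho_m - rho_c = 3252 - 2701 = 551
d = 4120 * 2701 / 551
= 11128120 / 551
= 20196.23 m

20196.23


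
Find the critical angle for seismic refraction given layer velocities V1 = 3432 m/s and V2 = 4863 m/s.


V1/V2 = 3432/4863 = 0.705737
theta_c = arcsin(0.705737) = 44.8891 degrees

44.8891


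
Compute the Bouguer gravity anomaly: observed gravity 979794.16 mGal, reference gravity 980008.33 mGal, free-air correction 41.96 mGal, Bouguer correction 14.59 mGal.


BA = g_obs - g_ref + FAC - BC
= 979794.16 - 980008.33 + 41.96 - 14.59
= -186.8 mGal

-186.8


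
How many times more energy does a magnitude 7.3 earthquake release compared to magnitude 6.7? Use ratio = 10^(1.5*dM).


M2 - M1 = 7.3 - 6.7 = 0.6
1.5 * 0.6 = 0.9
ratio = 10^0.9 = 7.94

7.94


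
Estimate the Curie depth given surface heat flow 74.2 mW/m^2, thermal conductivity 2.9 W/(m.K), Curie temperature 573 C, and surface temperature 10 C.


T_Curie - T_surf = 573 - 10 = 563 C
Convert q to W/m^2: 74.2 mW/m^2 = 0.0742 W/m^2
d = 563 * 2.9 / 0.0742 = 22004.04 m

22004.04


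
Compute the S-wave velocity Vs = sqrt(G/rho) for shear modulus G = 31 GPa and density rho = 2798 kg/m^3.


Convert G to Pa: G = 31e9 Pa
Compute G/rho = 31e9 / 2798 = 11079342.3874
Vs = sqrt(11079342.3874) = 3328.56 m/s

3328.56


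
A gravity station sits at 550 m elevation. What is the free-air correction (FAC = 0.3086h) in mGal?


FAC = 0.3086 * h
= 0.3086 * 550
= 169.73 mGal

169.73


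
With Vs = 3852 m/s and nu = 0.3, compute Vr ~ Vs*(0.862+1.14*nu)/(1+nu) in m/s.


Numerator factor = 0.862 + 1.14*0.3 = 1.204
Denominator = 1 + 0.3 = 1.3
Vr = 3852 * 1.204 / 1.3 = 3567.54 m/s

3567.54


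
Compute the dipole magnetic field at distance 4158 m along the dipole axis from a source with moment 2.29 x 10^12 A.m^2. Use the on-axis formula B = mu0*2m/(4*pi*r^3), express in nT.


m = 2.29 x 10^12 = 2290000000000 A.m^2
2m = 4580000000000 A.m^2
r^3 = 4158^3 = 71887512312
B = (4pi*10^-7) * 4580000000000 / (4*pi * 71887512312) * 1e9
= 5755397.741377 / 903365122256.9 * 1e9
= 6371.0648 nT

6371.0648


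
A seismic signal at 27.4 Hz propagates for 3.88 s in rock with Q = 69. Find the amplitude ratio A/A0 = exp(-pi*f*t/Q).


pi*f*t/Q = pi*27.4*3.88/69 = 4.84042
A/A0 = exp(-4.84042) = 0.007904

0.007904


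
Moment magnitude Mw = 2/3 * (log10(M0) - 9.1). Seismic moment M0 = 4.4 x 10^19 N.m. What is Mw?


log10(M0) = log10(4.4 x 10^19) = 19.6435
Mw = 2/3 * (19.6435 - 9.1)
= 2/3 * 10.5435
= 7.03

7.03


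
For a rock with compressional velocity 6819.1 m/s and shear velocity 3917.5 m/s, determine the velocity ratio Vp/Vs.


Vp/Vs = 6819.1 / 3917.5
= 1.7407

1.7407


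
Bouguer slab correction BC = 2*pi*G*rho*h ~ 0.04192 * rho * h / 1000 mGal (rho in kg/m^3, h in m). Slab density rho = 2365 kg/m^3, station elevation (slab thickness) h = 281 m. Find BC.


BC = 0.04192 * rho * h / 1000
= 0.04192 * 2365 * 281 / 1000
= 27.8586 mGal

27.8586


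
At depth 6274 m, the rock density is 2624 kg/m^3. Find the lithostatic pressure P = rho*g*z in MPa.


P = rho * g * z / 1e6
= 2624 * 9.81 * 6274 / 1e6
= 161501794.56 / 1e6
= 161.5018 MPa

161.5018


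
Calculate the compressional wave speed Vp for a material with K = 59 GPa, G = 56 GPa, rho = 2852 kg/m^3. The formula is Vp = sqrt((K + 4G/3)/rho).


First compute the effective modulus:
K + 4G/3 = 59e9 + 4*56e9/3 = 133666666666.67 Pa
Then divide by density:
133666666666.67 / 2852 = 46867695.1847 Pa/(kg/m^3)
Take the square root:
Vp = sqrt(46867695.1847) = 6846.0 m/s

6846.0


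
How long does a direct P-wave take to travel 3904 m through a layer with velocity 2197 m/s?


t = x / V
= 3904 / 2197
= 1.777 s

1.777


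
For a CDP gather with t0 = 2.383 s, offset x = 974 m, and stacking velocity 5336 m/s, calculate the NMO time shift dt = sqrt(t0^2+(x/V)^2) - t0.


x/Vnmo = 974/5336 = 0.182534
(x/Vnmo)^2 = 0.033319
t0^2 = 5.678689
sqrt(5.678689 + 0.033319) = 2.389981
dt = 2.389981 - 2.383 = 0.006981

0.006981


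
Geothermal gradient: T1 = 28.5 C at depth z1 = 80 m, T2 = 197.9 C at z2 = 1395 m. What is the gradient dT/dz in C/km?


dT = 197.9 - 28.5 = 169.4 C
dz = 1395 - 80 = 1315 m
gradient = dT/dz * 1000 = 169.4/1315 * 1000 = 128.8213 C/km

128.8213


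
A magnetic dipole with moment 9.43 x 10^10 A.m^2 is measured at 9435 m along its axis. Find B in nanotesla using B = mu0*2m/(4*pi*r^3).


m = 9.43 x 10^10 = 94300000000 A.m^2
2m = 188600000000 A.m^2
r^3 = 9435^3 = 839896387875
B = (4pi*10^-7) * 188600000000 / (4*pi * 839896387875) * 1e9
= 237001.749787 / 10554449287698.81 * 1e9
= 22.4552 nT

22.4552


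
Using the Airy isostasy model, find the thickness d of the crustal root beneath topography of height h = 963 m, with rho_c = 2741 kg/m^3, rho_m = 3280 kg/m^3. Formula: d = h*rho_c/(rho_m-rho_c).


rho_m - rho_c = 3280 - 2741 = 539
d = 963 * 2741 / 539
= 2639583 / 539
= 4897.19 m

4897.19


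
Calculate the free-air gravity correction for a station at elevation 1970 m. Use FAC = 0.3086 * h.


FAC = 0.3086 * h
= 0.3086 * 1970
= 607.942 mGal

607.942


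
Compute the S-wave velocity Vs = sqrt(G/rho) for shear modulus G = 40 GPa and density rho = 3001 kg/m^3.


Convert G to Pa: G = 40e9 Pa
Compute G/rho = 40e9 / 3001 = 13328890.3699
Vs = sqrt(13328890.3699) = 3650.88 m/s

3650.88


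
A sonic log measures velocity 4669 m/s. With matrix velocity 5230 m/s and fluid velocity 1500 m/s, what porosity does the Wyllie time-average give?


1/V - 1/Vm = 1/4669 - 1/5230 = 2.297e-05
1/Vf - 1/Vm = 1/1500 - 1/5230 = 0.00047546
phi = 2.297e-05 / 0.00047546 = 0.0483

0.0483


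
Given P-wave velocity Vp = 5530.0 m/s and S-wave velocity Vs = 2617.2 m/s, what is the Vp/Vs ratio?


Vp/Vs = 5530.0 / 2617.2
= 2.1129

2.1129


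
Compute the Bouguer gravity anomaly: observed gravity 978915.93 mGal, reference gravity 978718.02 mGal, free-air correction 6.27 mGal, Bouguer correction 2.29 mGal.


BA = g_obs - g_ref + FAC - BC
= 978915.93 - 978718.02 + 6.27 - 2.29
= 201.89 mGal

201.89


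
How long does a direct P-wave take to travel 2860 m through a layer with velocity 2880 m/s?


t = x / V
= 2860 / 2880
= 0.9931 s

0.9931


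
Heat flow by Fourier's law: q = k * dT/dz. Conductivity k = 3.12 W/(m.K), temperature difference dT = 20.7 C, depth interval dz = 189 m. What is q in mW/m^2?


q = k * dT / dz * 1000
= 3.12 * 20.7 / 189 * 1000
= 0.341714 * 1000
= 341.7143 mW/m^2

341.7143


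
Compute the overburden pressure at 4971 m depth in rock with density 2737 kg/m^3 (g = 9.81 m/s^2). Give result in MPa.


P = rho * g * z / 1e6
= 2737 * 9.81 * 4971 / 1e6
= 133471200.87 / 1e6
= 133.4712 MPa

133.4712


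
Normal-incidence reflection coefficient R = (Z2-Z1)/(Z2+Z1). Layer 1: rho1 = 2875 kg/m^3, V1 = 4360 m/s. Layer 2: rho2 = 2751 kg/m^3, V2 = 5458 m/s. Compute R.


Z1 = 2875 * 4360 = 12535000
Z2 = 2751 * 5458 = 15014958
R = (15014958 - 12535000) / (15014958 + 12535000) = 2479958 / 27549958 = 0.09

0.09


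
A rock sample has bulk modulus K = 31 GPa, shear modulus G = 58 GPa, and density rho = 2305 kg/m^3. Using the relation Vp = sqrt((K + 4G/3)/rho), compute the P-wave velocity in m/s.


First compute the effective modulus:
K + 4G/3 = 31e9 + 4*58e9/3 = 108333333333.33 Pa
Then divide by density:
108333333333.33 / 2305 = 46999276.9342 Pa/(kg/m^3)
Take the square root:
Vp = sqrt(46999276.9342) = 6855.6 m/s

6855.6


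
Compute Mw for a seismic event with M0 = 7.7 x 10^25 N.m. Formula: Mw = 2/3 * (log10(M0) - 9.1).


log10(M0) = log10(7.7 x 10^25) = 25.8865
Mw = 2/3 * (25.8865 - 9.1)
= 2/3 * 16.7865
= 11.19

11.19


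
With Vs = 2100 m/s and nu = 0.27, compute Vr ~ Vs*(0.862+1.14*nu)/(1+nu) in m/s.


Numerator factor = 0.862 + 1.14*0.27 = 1.1698
Denominator = 1 + 0.27 = 1.27
Vr = 2100 * 1.1698 / 1.27 = 1934.31 m/s

1934.31


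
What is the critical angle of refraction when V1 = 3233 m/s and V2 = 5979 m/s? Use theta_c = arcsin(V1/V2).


V1/V2 = 3233/5979 = 0.540726
theta_c = arcsin(0.540726) = 32.7331 degrees

32.7331


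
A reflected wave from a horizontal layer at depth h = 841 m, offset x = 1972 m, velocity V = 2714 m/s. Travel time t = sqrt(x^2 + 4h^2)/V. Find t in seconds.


x^2 + 4h^2 = 1972^2 + 4*841^2 = 3888784 + 2829124 = 6717908
sqrt(6717908) = 2591.8927
t = 2591.8927 / 2714 = 0.955 s

0.955


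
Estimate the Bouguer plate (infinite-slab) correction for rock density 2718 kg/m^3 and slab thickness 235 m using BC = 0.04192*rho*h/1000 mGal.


BC = 0.04192 * rho * h / 1000
= 0.04192 * 2718 * 235 / 1000
= 26.7756 mGal

26.7756


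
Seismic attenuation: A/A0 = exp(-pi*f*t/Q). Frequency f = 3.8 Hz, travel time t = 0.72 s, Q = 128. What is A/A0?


pi*f*t/Q = pi*3.8*0.72/128 = 0.067152
A/A0 = exp(-0.067152) = 0.935053

0.935053


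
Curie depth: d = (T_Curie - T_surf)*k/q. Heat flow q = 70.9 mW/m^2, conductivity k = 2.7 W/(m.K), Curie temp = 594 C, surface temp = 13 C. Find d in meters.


T_Curie - T_surf = 594 - 13 = 581 C
Convert q to W/m^2: 70.9 mW/m^2 = 0.0709 W/m^2
d = 581 * 2.7 / 0.0709 = 22125.53 m

22125.53


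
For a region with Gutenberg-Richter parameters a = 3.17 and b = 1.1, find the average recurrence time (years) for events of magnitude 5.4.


log10(N) = 3.17 - 1.1*5.4 = -2.77
N = 10^-2.77 = 0.001698
T = 1/N = 1/0.001698 = 588.8437 years

588.8437


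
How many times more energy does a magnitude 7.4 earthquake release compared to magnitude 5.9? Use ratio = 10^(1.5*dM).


M2 - M1 = 7.4 - 5.9 = 1.5
1.5 * 1.5 = 2.25
ratio = 10^2.25 = 177.83

177.83


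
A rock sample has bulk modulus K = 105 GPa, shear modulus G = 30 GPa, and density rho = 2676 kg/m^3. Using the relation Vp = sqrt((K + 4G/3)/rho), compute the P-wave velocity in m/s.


First compute the effective modulus:
K + 4G/3 = 105e9 + 4*30e9/3 = 145000000000.0 Pa
Then divide by density:
145000000000.0 / 2676 = 54185351.2706 Pa/(kg/m^3)
Take the square root:
Vp = sqrt(54185351.2706) = 7361.07 m/s

7361.07


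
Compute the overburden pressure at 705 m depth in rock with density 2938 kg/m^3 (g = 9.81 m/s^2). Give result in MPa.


P = rho * g * z / 1e6
= 2938 * 9.81 * 705 / 1e6
= 20319354.9 / 1e6
= 20.3194 MPa

20.3194


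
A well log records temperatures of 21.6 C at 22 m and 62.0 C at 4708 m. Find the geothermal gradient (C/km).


dT = 62.0 - 21.6 = 40.4 C
dz = 4708 - 22 = 4686 m
gradient = dT/dz * 1000 = 40.4/4686 * 1000 = 8.6214 C/km

8.6214


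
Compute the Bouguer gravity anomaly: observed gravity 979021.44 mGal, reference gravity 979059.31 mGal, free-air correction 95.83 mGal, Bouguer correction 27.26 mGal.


BA = g_obs - g_ref + FAC - BC
= 979021.44 - 979059.31 + 95.83 - 27.26
= 30.7 mGal

30.7


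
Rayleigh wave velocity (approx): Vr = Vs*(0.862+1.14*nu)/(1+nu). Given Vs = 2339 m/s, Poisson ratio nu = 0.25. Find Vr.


Numerator factor = 0.862 + 1.14*0.25 = 1.147
Denominator = 1 + 0.25 = 1.25
Vr = 2339 * 1.147 / 1.25 = 2146.27 m/s

2146.27


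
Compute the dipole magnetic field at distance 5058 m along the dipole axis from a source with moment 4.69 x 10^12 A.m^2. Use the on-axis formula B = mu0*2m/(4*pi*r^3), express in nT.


m = 4.69 x 10^12 = 4690000000000 A.m^2
2m = 9380000000000 A.m^2
r^3 = 5058^3 = 129400655112
B = (4pi*10^-7) * 9380000000000 / (4*pi * 129400655112) * 1e9
= 11787255.636269 / 1626096589878.26 * 1e9
= 7248.8041 nT

7248.8041


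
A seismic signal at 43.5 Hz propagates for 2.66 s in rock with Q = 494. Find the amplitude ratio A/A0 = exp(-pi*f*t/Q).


pi*f*t/Q = pi*43.5*2.66/494 = 0.735858
A/A0 = exp(-0.735858) = 0.479094

0.479094


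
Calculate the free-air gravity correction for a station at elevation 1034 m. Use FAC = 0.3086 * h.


FAC = 0.3086 * h
= 0.3086 * 1034
= 319.0924 mGal

319.0924


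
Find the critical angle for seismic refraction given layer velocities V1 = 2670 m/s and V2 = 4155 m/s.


V1/V2 = 2670/4155 = 0.642599
theta_c = arcsin(0.642599) = 39.9859 degrees

39.9859


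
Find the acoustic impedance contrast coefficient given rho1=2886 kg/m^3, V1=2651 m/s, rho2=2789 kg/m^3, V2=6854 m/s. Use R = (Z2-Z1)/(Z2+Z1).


Z1 = 2886 * 2651 = 7650786
Z2 = 2789 * 6854 = 19115806
R = (19115806 - 7650786) / (19115806 + 7650786) = 11465020 / 26766592 = 0.4283

0.4283


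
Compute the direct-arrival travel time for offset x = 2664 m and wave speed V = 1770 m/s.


t = x / V
= 2664 / 1770
= 1.5051 s

1.5051


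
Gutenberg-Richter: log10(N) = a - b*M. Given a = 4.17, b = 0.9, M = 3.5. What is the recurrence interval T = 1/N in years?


log10(N) = 4.17 - 0.9*3.5 = 1.02
N = 10^1.02 = 10.471285
T = 1/N = 1/10.471285 = 0.0955 years

0.0955


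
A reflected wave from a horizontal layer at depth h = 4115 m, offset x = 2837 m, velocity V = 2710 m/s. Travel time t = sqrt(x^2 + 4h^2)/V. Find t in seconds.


x^2 + 4h^2 = 2837^2 + 4*4115^2 = 8048569 + 67732900 = 75781469
sqrt(75781469) = 8705.2553
t = 8705.2553 / 2710 = 3.2123 s

3.2123


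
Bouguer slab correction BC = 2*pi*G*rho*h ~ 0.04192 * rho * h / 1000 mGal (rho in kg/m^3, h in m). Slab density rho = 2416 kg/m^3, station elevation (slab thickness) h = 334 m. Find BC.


BC = 0.04192 * rho * h / 1000
= 0.04192 * 2416 * 334 / 1000
= 33.8271 mGal

33.8271


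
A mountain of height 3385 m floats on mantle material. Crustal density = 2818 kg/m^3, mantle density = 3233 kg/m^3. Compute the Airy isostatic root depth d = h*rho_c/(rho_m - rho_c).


rho_m - rho_c = 3233 - 2818 = 415
d = 3385 * 2818 / 415
= 9538930 / 415
= 22985.37 m

22985.37


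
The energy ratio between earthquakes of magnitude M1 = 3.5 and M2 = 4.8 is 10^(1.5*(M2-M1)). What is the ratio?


M2 - M1 = 4.8 - 3.5 = 1.3
1.5 * 1.3 = 1.95
ratio = 10^1.95 = 89.13

89.13


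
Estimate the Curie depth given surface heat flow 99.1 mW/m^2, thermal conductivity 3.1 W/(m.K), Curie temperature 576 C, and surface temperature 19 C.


T_Curie - T_surf = 576 - 19 = 557 C
Convert q to W/m^2: 99.1 mW/m^2 = 0.0991 W/m^2
d = 557 * 3.1 / 0.0991 = 17423.81 m

17423.81


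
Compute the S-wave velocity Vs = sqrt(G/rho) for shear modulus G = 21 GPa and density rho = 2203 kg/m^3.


Convert G to Pa: G = 21e9 Pa
Compute G/rho = 21e9 / 2203 = 9532455.7422
Vs = sqrt(9532455.7422) = 3087.47 m/s

3087.47


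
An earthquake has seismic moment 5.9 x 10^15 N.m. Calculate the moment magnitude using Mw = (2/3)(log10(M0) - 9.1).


log10(M0) = log10(5.9 x 10^15) = 15.7709
Mw = 2/3 * (15.7709 - 9.1)
= 2/3 * 6.6709
= 4.45

4.45


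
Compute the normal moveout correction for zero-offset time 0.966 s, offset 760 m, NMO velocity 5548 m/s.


x/Vnmo = 760/5548 = 0.136986
(x/Vnmo)^2 = 0.018765
t0^2 = 0.933156
sqrt(0.933156 + 0.018765) = 0.975665
dt = 0.975665 - 0.966 = 0.009665

0.009665


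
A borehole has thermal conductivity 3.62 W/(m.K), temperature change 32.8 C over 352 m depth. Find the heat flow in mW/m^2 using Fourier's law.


q = k * dT / dz * 1000
= 3.62 * 32.8 / 352 * 1000
= 0.337318 * 1000
= 337.3182 mW/m^2

337.3182


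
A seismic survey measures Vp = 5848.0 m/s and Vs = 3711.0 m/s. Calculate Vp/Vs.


Vp/Vs = 5848.0 / 3711.0
= 1.5759

1.5759


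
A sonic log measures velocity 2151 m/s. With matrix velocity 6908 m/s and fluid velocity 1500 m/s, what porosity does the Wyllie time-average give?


1/V - 1/Vm = 1/2151 - 1/6908 = 0.00032014
1/Vf - 1/Vm = 1/1500 - 1/6908 = 0.00052191
phi = 0.00032014 / 0.00052191 = 0.6134

0.6134


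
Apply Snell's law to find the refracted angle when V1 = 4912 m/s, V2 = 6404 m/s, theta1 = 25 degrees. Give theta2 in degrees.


sin(theta1) = sin(25 deg) = 0.422618
sin(theta2) = V2/V1 * sin(theta1) = 6404/4912 * 0.422618 = 0.550987
theta2 = arcsin(0.550987) = 33.4347 degrees

33.4347


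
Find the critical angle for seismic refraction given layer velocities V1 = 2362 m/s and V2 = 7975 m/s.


V1/V2 = 2362/7975 = 0.296176
theta_c = arcsin(0.296176) = 17.228 degrees

17.228


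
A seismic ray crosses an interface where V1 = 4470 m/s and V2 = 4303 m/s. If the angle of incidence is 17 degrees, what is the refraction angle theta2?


sin(theta1) = sin(17 deg) = 0.292372
sin(theta2) = V2/V1 * sin(theta1) = 4303/4470 * 0.292372 = 0.281449
theta2 = arcsin(0.281449) = 16.3467 degrees

16.3467


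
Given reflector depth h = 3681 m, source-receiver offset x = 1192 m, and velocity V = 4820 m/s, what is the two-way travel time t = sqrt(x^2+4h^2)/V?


x^2 + 4h^2 = 1192^2 + 4*3681^2 = 1420864 + 54199044 = 55619908
sqrt(55619908) = 7457.8756
t = 7457.8756 / 4820 = 1.5473 s

1.5473


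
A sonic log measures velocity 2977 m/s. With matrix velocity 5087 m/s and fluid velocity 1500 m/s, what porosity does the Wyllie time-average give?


1/V - 1/Vm = 1/2977 - 1/5087 = 0.00013933
1/Vf - 1/Vm = 1/1500 - 1/5087 = 0.00047009
phi = 0.00013933 / 0.00047009 = 0.2964

0.2964


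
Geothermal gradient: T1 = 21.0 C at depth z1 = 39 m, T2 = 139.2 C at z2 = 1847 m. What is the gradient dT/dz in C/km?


dT = 139.2 - 21.0 = 118.2 C
dz = 1847 - 39 = 1808 m
gradient = dT/dz * 1000 = 118.2/1808 * 1000 = 65.3761 C/km

65.3761


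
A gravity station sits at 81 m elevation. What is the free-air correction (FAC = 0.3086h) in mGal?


FAC = 0.3086 * h
= 0.3086 * 81
= 24.9966 mGal

24.9966


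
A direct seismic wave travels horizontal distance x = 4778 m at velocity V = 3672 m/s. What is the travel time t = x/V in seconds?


t = x / V
= 4778 / 3672
= 1.3012 s

1.3012


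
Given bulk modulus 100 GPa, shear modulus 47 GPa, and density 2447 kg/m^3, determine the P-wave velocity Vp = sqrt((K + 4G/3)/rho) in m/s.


First compute the effective modulus:
K + 4G/3 = 100e9 + 4*47e9/3 = 162666666666.67 Pa
Then divide by density:
162666666666.67 / 2447 = 66475956.9541 Pa/(kg/m^3)
Take the square root:
Vp = sqrt(66475956.9541) = 8153.28 m/s

8153.28


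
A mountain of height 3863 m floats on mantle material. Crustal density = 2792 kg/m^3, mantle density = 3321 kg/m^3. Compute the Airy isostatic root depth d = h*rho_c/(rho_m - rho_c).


rho_m - rho_c = 3321 - 2792 = 529
d = 3863 * 2792 / 529
= 10785496 / 529
= 20388.46 m

20388.46


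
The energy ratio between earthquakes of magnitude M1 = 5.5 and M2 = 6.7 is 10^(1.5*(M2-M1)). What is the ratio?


M2 - M1 = 6.7 - 5.5 = 1.2
1.5 * 1.2 = 1.8
ratio = 10^1.8 = 63.1

63.1


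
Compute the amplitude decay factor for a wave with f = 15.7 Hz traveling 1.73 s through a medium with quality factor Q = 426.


pi*f*t/Q = pi*15.7*1.73/426 = 0.200302
A/A0 = exp(-0.200302) = 0.818483

0.818483


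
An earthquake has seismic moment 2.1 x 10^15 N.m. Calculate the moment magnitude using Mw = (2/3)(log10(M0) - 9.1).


log10(M0) = log10(2.1 x 10^15) = 15.3222
Mw = 2/3 * (15.3222 - 9.1)
= 2/3 * 6.2222
= 4.15

4.15


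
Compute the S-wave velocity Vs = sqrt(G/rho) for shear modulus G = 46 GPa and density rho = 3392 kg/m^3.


Convert G to Pa: G = 46e9 Pa
Compute G/rho = 46e9 / 3392 = 13561320.7547
Vs = sqrt(13561320.7547) = 3682.57 m/s

3682.57


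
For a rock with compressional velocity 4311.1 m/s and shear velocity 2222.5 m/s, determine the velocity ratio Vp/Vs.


Vp/Vs = 4311.1 / 2222.5
= 1.9398

1.9398


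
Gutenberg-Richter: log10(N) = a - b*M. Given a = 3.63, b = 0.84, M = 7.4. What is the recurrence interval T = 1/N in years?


log10(N) = 3.63 - 0.84*7.4 = -2.586
N = 10^-2.586 = 0.002594
T = 1/N = 1/0.002594 = 385.4784 years

385.4784


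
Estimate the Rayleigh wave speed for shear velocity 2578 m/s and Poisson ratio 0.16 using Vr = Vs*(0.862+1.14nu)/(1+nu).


Numerator factor = 0.862 + 1.14*0.16 = 1.0444
Denominator = 1 + 0.16 = 1.16
Vr = 2578 * 1.0444 / 1.16 = 2321.09 m/s

2321.09


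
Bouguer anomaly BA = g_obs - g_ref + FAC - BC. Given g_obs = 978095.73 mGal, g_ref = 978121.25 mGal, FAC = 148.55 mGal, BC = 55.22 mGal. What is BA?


BA = g_obs - g_ref + FAC - BC
= 978095.73 - 978121.25 + 148.55 - 55.22
= 67.81 mGal

67.81


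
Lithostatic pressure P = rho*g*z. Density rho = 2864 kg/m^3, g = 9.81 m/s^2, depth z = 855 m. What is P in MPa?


P = rho * g * z / 1e6
= 2864 * 9.81 * 855 / 1e6
= 24021943.2 / 1e6
= 24.0219 MPa

24.0219


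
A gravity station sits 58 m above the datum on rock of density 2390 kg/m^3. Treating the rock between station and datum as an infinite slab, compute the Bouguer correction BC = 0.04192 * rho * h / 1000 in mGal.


BC = 0.04192 * rho * h / 1000
= 0.04192 * 2390 * 58 / 1000
= 5.811 mGal

5.811


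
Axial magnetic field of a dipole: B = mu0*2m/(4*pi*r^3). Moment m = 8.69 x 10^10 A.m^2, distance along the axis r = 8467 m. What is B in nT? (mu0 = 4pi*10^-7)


m = 8.69 x 10^10 = 86900000000 A.m^2
2m = 173800000000 A.m^2
r^3 = 8467^3 = 606999983563
B = (4pi*10^-7) * 173800000000 / (4*pi * 606999983563) * 1e9
= 218403.521278 / 7627786756362.58 * 1e9
= 28.6326 nT

28.6326


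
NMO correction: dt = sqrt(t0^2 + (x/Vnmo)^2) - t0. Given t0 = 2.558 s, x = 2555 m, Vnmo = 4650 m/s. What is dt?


x/Vnmo = 2555/4650 = 0.549462
(x/Vnmo)^2 = 0.301909
t0^2 = 6.543364
sqrt(6.543364 + 0.301909) = 2.616347
dt = 2.616347 - 2.558 = 0.058347

0.058347


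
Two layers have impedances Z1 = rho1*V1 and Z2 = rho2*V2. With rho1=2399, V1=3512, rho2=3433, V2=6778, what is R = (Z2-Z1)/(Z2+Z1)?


Z1 = 2399 * 3512 = 8425288
Z2 = 3433 * 6778 = 23268874
R = (23268874 - 8425288) / (23268874 + 8425288) = 14843586 / 31694162 = 0.4683

0.4683


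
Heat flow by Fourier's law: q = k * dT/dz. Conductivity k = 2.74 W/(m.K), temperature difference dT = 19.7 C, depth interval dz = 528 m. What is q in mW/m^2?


q = k * dT / dz * 1000
= 2.74 * 19.7 / 528 * 1000
= 0.102231 * 1000
= 102.2311 mW/m^2

102.2311


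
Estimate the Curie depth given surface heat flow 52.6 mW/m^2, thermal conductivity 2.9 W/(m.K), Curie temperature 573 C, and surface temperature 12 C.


T_Curie - T_surf = 573 - 12 = 561 C
Convert q to W/m^2: 52.6 mW/m^2 = 0.0526 W/m^2
d = 561 * 2.9 / 0.0526 = 30929.66 m

30929.66


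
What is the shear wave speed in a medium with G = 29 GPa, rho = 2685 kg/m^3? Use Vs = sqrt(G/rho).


Convert G to Pa: G = 29e9 Pa
Compute G/rho = 29e9 / 2685 = 10800744.879
Vs = sqrt(10800744.879) = 3286.45 m/s

3286.45


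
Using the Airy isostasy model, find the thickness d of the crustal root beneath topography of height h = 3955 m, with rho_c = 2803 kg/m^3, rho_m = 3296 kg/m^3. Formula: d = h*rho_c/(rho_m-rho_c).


rho_m - rho_c = 3296 - 2803 = 493
d = 3955 * 2803 / 493
= 11085865 / 493
= 22486.54 m

22486.54


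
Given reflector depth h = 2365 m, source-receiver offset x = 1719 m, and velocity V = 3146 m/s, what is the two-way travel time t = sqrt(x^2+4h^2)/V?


x^2 + 4h^2 = 1719^2 + 4*2365^2 = 2954961 + 22372900 = 25327861
sqrt(25327861) = 5032.6793
t = 5032.6793 / 3146 = 1.5997 s

1.5997


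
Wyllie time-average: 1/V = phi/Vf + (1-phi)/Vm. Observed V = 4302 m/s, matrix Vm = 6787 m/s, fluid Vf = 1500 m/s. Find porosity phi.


1/V - 1/Vm = 1/4302 - 1/6787 = 8.511e-05
1/Vf - 1/Vm = 1/1500 - 1/6787 = 0.00051933
phi = 8.511e-05 / 0.00051933 = 0.1639

0.1639


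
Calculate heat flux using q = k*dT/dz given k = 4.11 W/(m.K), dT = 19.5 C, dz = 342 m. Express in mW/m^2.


q = k * dT / dz * 1000
= 4.11 * 19.5 / 342 * 1000
= 0.234342 * 1000
= 234.3421 mW/m^2

234.3421


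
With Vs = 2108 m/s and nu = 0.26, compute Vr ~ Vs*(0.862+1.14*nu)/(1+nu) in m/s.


Numerator factor = 0.862 + 1.14*0.26 = 1.1584
Denominator = 1 + 0.26 = 1.26
Vr = 2108 * 1.1584 / 1.26 = 1938.02 m/s

1938.02


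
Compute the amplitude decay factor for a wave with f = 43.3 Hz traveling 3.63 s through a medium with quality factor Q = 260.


pi*f*t/Q = pi*43.3*3.63/260 = 1.899202
A/A0 = exp(-1.899202) = 0.149688

0.149688


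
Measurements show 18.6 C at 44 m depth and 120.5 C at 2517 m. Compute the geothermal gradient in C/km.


dT = 120.5 - 18.6 = 101.9 C
dz = 2517 - 44 = 2473 m
gradient = dT/dz * 1000 = 101.9/2473 * 1000 = 41.205 C/km

41.205


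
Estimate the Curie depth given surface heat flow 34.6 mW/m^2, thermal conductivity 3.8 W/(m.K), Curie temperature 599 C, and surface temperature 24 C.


T_Curie - T_surf = 599 - 24 = 575 C
Convert q to W/m^2: 34.6 mW/m^2 = 0.0346 W/m^2
d = 575 * 3.8 / 0.0346 = 63150.29 m

63150.29


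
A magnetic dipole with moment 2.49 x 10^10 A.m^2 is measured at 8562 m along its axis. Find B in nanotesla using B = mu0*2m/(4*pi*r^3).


m = 2.49 x 10^10 = 24900000000 A.m^2
2m = 49800000000 A.m^2
r^3 = 8562^3 = 627661760328
B = (4pi*10^-7) * 49800000000 / (4*pi * 627661760328) * 1e9
= 62580.52566 / 7887430300742.73 * 1e9
= 7.9342 nT

7.9342


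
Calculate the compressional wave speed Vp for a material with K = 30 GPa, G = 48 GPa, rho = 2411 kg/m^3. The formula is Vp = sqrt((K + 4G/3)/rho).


First compute the effective modulus:
K + 4G/3 = 30e9 + 4*48e9/3 = 94000000000.0 Pa
Then divide by density:
94000000000.0 / 2411 = 38987971.7959 Pa/(kg/m^3)
Take the square root:
Vp = sqrt(38987971.7959) = 6244.03 m/s

6244.03


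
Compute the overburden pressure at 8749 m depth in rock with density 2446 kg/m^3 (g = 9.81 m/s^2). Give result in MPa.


P = rho * g * z / 1e6
= 2446 * 9.81 * 8749 / 1e6
= 209934529.74 / 1e6
= 209.9345 MPa

209.9345


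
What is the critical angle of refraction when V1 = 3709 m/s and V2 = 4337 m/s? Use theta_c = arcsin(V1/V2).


V1/V2 = 3709/4337 = 0.855199
theta_c = arcsin(0.855199) = 58.7818 degrees

58.7818


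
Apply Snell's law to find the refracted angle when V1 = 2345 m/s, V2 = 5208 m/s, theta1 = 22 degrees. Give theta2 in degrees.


sin(theta1) = sin(22 deg) = 0.374607
sin(theta2) = V2/V1 * sin(theta1) = 5208/2345 * 0.374607 = 0.831962
theta2 = arcsin(0.831962) = 56.3008 degrees

56.3008
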